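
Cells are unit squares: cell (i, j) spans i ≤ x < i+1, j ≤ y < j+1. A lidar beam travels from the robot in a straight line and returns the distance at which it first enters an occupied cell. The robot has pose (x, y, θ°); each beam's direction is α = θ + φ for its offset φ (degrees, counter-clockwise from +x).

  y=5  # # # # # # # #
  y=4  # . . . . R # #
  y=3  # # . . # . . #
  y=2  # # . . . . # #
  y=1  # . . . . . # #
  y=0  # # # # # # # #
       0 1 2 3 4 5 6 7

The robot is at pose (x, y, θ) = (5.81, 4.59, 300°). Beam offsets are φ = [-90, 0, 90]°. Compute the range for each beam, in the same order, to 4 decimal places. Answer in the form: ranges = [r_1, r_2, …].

beam 1: φ=-90°, α=210°
  d=(-0.8660,-0.5000)  start (5,4)  tX=0.9353 tY=1.1800  stride 1/|dx|=1.1547 1/|dy|=2.0000
    cross x-line → (4,4), t=0.9353
    cross y-line → (4,3), t=1.1800 (wall)
  → r_1 = 1.1800
beam 2: φ=0°, α=300°
  d=(0.5000,-0.8660)  start (5,4)  tX=0.3800 tY=0.6813  stride 1/|dx|=2.0000 1/|dy|=1.1547
    cross x-line → (6,4), t=0.3800 (wall)
  → r_2 = 0.3800
beam 3: φ=90°, α=30°
  d=(0.8660,0.5000)  start (5,4)  tX=0.2194 tY=0.8200  stride 1/|dx|=1.1547 1/|dy|=2.0000
    cross x-line → (6,4), t=0.2194 (wall)
  → r_3 = 0.2194

ranges = [1.1800, 0.3800, 0.2194]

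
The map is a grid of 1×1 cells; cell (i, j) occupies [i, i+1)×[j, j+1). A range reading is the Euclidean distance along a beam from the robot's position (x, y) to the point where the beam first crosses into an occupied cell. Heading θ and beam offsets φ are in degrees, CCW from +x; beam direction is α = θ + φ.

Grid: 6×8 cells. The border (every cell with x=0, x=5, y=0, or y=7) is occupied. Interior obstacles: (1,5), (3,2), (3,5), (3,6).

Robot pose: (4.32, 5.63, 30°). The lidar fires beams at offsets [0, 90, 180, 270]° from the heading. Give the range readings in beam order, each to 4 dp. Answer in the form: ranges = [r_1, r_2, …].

beam 1: φ=0°, α=30°
  dir = (cos 30°, sin 30°) = (0.8660, 0.5000); from cell (4,5)
  next x-line at t=0.7852, next y-line at t=0.7400; Δt_x=1.1547, Δt_y=2.0000
    y: enter (4,6) at t=0.7400
    x: enter (5,6) at t=0.7852 ← occupied
  → r_1 = 0.7852
beam 2: φ=90°, α=120°
  dir = (cos 120°, sin 120°) = (-0.5000, 0.8660); from cell (4,5)
  next x-line at t=0.6400, next y-line at t=0.4272; Δt_x=2.0000, Δt_y=1.1547
    y: enter (4,6) at t=0.4272
    x: enter (3,6) at t=0.6400 ← occupied
  → r_2 = 0.6400
beam 3: φ=180°, α=210°
  dir = (cos 210°, sin 210°) = (-0.8660, -0.5000); from cell (4,5)
  next x-line at t=0.3695, next y-line at t=1.2600; Δt_x=1.1547, Δt_y=2.0000
    x: enter (3,5) at t=0.3695 ← occupied
  → r_3 = 0.3695
beam 4: φ=270°, α=300°
  dir = (cos 300°, sin 300°) = (0.5000, -0.8660); from cell (4,5)
  next x-line at t=1.3600, next y-line at t=0.7275; Δt_x=2.0000, Δt_y=1.1547
    y: enter (4,4) at t=0.7275
    x: enter (5,4) at t=1.3600 ← occupied
  → r_4 = 1.3600

ranges = [0.7852, 0.6400, 0.3695, 1.3600]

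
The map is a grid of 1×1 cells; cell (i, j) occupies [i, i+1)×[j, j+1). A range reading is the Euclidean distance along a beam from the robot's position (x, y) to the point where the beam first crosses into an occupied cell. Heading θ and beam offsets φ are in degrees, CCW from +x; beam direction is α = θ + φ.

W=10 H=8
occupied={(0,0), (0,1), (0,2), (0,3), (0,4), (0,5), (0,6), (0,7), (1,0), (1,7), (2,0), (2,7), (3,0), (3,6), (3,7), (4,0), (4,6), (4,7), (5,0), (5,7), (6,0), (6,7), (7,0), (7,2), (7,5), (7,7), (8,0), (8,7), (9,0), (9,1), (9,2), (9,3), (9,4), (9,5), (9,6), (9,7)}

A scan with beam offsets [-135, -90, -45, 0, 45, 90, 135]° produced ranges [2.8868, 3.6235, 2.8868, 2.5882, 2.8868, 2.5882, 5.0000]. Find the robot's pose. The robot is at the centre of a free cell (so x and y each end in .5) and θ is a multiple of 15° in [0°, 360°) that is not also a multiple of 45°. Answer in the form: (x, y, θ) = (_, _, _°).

(x, y, θ) = (3.5, 3.5, 195°)

Candidates: 44 free-cell centres × 16 headings = 704 poses. Raycast each; keep the one whose scan matches to 4 dp.
  (5.5, 4.5, 150°): beam 1 = 1.9319 ≠ 2.8868 ✗
  (6.5, 1.5, 240°): beam 1 = 5.6940 ≠ 2.8868 ✗
  (4.5, 1.5, 210°): beam 1 = 5.6940 ≠ 2.8868 ✗
  …
  (3.5, 3.5, 195°): r_1=2.8868, r_2=3.6235, r_3=2.8868, r_4=2.5882, r_5=2.8868, r_6=2.5882, r_7=5.0000 — all match ✓
Unique over the lattice → pose = (3.5, 3.5, 195°).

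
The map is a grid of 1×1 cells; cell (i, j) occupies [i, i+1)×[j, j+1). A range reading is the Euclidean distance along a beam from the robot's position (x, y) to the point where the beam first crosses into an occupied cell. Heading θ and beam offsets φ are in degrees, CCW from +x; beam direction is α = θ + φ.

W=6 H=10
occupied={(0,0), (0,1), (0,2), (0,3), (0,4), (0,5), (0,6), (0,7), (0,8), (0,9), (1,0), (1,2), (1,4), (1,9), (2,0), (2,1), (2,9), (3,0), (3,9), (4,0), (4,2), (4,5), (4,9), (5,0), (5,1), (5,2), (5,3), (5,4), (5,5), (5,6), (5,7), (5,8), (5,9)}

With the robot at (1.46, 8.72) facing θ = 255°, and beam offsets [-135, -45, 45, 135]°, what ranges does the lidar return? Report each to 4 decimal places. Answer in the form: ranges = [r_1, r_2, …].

ranges = [0.3233, 0.5312, 6.6049, 0.5600]

beam 1: φ=-135°, α=120°
  d=(-0.5000,0.8660)  start (1,8)  tX=0.9200 tY=0.3233  stride 1/|dx|=2.0000 1/|dy|=1.1547
    cross y-line → (1,9), t=0.3233 (wall)
  → r_1 = 0.3233
beam 2: φ=-45°, α=210°
  d=(-0.8660,-0.5000)  start (1,8)  tX=0.5312 tY=1.4400  stride 1/|dx|=1.1547 1/|dy|=2.0000
    cross x-line → (0,8), t=0.5312 (wall)
  → r_2 = 0.5312
beam 3: φ=45°, α=300°
  d=(0.5000,-0.8660)  start (1,8)  tX=1.0800 tY=0.8314  stride 1/|dx|=2.0000 1/|dy|=1.1547
    cross y-line → (1,7), t=0.8314
    cross x-line → (2,7), t=1.0800
    cross y-line → (2,6), t=1.9861
    cross x-line → (3,6), t=3.0800
    cross y-line → (3,5), t=3.1408
    cross y-line → (3,4), t=4.2955
    cross x-line → (4,4), t=5.0800
    cross y-line → (4,3), t=5.4502
    cross y-line → (4,2), t=6.6049 (wall)
  → r_3 = 6.6049
beam 4: φ=135°, α=30°
  d=(0.8660,0.5000)  start (1,8)  tX=0.6235 tY=0.5600  stride 1/|dx|=1.1547 1/|dy|=2.0000
    cross y-line → (1,9), t=0.5600 (wall)
  → r_4 = 0.5600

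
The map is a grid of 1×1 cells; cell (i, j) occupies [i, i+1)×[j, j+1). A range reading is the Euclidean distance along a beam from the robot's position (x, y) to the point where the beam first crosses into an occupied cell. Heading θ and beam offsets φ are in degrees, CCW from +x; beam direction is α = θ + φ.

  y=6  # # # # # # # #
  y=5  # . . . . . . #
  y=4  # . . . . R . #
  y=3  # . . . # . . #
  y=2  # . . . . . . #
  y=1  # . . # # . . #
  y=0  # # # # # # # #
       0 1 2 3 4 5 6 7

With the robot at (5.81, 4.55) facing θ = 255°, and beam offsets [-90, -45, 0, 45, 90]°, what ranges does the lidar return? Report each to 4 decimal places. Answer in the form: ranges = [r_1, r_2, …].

ranges = [4.9797, 1.1000, 3.1296, 2.3800, 1.2320]

beam 1: φ=-90°, α=165°
  d=(-0.9659,0.2588)  start (5,4)  tX=0.8386 tY=1.7387  stride 1/|dx|=1.0353 1/|dy|=3.8637
    cross x-line → (4,4), t=0.8386
    cross y-line → (4,5), t=1.7387
    cross x-line → (3,5), t=1.8738
    cross x-line → (2,5), t=2.9091
    cross x-line → (1,5), t=3.9444
    cross x-line → (0,5), t=4.9797 (wall)
  → r_1 = 4.9797
beam 2: φ=-45°, α=210°
  d=(-0.8660,-0.5000)  start (5,4)  tX=0.9353 tY=1.1000  stride 1/|dx|=1.1547 1/|dy|=2.0000
    cross x-line → (4,4), t=0.9353
    cross y-line → (4,3), t=1.1000 (wall)
  → r_2 = 1.1000
beam 3: φ=0°, α=255°
  d=(-0.2588,-0.9659)  start (5,4)  tX=3.1296 tY=0.5694  stride 1/|dx|=3.8637 1/|dy|=1.0353
    cross y-line → (5,3), t=0.5694
    cross y-line → (5,2), t=1.6047
    cross y-line → (5,1), t=2.6400
    cross x-line → (4,1), t=3.1296 (wall)
  → r_3 = 3.1296
beam 4: φ=45°, α=300°
  d=(0.5000,-0.8660)  start (5,4)  tX=0.3800 tY=0.6351  stride 1/|dx|=2.0000 1/|dy|=1.1547
    cross x-line → (6,4), t=0.3800
    cross y-line → (6,3), t=0.6351
    cross y-line → (6,2), t=1.7898
    cross x-line → (7,2), t=2.3800 (wall)
  → r_4 = 2.3800
beam 5: φ=90°, α=345°
  d=(0.9659,-0.2588)  start (5,4)  tX=0.1967 tY=2.1250  stride 1/|dx|=1.0353 1/|dy|=3.8637
    cross x-line → (6,4), t=0.1967
    cross x-line → (7,4), t=1.2320 (wall)
  → r_5 = 1.2320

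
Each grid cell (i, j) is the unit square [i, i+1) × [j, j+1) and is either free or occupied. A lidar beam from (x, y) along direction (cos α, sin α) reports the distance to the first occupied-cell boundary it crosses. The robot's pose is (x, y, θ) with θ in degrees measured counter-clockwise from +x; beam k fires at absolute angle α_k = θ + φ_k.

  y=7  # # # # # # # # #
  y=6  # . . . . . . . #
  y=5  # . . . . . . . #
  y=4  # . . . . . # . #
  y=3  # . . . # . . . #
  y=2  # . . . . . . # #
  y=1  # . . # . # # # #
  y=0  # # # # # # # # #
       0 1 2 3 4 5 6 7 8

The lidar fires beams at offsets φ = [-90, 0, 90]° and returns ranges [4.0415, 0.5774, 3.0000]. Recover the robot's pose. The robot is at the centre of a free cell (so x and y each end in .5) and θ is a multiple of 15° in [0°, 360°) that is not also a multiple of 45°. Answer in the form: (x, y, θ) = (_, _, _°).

(x, y, θ) = (4.5, 4.5, 240°)

Candidates: 35 free-cell centres × 16 headings = 560 poses. Raycast each; keep the one whose scan matches to 4 dp.
  (5.5, 6.5, 75°): beam 1 = 2.5882 ≠ 4.0415 ✗
  (6.5, 3.5, 240°): beam 1 = 6.3509 ≠ 4.0415 ✗
  (3.5, 2.5, 75°): beam 1 = 1.9319 ≠ 4.0415 ✗
  …
  (4.5, 4.5, 240°): r_1=4.0415, r_2=0.5774, r_3=3.0000 — all match ✓
Unique over the lattice → pose = (4.5, 4.5, 240°).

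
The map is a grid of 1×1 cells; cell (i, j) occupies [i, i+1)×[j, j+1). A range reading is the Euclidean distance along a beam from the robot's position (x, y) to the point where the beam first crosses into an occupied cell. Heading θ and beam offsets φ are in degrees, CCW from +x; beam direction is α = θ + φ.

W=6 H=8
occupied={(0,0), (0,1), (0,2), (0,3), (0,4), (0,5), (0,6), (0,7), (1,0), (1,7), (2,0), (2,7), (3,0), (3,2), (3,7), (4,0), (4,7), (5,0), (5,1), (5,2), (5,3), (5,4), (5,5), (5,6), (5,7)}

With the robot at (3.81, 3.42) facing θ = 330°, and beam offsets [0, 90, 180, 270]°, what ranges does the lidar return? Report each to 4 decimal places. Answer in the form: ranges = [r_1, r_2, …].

beam 1: φ=0°, α=330°
  direction (0.8660, -0.5000); cell (3,3); t to first gridline: x 0.2194, y 0.8400 (then +1.1547 / +2.0000)
    (4,3) via x @ 0.2194
    (4,2) via y @ 0.8400
    (5,2) via x @ 1.3741  # hit
  → r_1 = 1.3741
beam 2: φ=90°, α=60°
  direction (0.5000, 0.8660); cell (3,3); t to first gridline: x 0.3800, y 0.6697 (then +2.0000 / +1.1547)
    (4,3) via x @ 0.3800
    (4,4) via y @ 0.6697
    (4,5) via y @ 1.8244
    (5,5) via x @ 2.3800  # hit
  → r_2 = 2.3800
beam 3: φ=180°, α=150°
  direction (-0.8660, 0.5000); cell (3,3); t to first gridline: x 0.9353, y 1.1600 (then +1.1547 / +2.0000)
    (2,3) via x @ 0.9353
    (2,4) via y @ 1.1600
    (1,4) via x @ 2.0900
    (1,5) via y @ 3.1600
    (0,5) via x @ 3.2447  # hit
  → r_3 = 3.2447
beam 4: φ=270°, α=240°
  direction (-0.5000, -0.8660); cell (3,3); t to first gridline: x 1.6200, y 0.4850 (then +2.0000 / +1.1547)
    (3,2) via y @ 0.4850  # hit
  → r_4 = 0.4850

ranges = [1.3741, 2.3800, 3.2447, 0.4850]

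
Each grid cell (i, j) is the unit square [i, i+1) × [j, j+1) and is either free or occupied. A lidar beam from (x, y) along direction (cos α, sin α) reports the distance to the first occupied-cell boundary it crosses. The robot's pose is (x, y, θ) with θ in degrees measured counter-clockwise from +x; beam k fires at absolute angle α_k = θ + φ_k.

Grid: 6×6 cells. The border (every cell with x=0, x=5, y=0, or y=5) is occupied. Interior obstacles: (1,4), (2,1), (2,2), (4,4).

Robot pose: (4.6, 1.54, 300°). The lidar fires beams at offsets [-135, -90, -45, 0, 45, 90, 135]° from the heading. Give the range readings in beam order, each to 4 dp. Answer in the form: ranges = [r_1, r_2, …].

ranges = [1.6564, 1.0800, 0.5590, 0.6235, 0.4141, 0.4619, 1.5455]

beam 1: φ=-135°, α=165°
  direction (-0.9659, 0.2588); cell (4,1); t to first gridline: x 0.6212, y 1.7773 (then +1.0353 / +3.8637)
    (3,1) via x @ 0.6212
    (2,1) via x @ 1.6564  # hit
  → r_1 = 1.6564
beam 2: φ=-90°, α=210°
  direction (-0.8660, -0.5000); cell (4,1); t to first gridline: x 0.6928, y 1.0800 (then +1.1547 / +2.0000)
    (3,1) via x @ 0.6928
    (3,0) via y @ 1.0800  # hit
  → r_2 = 1.0800
beam 3: φ=-45°, α=255°
  direction (-0.2588, -0.9659); cell (4,1); t to first gridline: x 2.3182, y 0.5590 (then +3.8637 / +1.0353)
    (4,0) via y @ 0.5590  # hit
  → r_3 = 0.5590
beam 4: φ=0°, α=300°
  direction (0.5000, -0.8660); cell (4,1); t to first gridline: x 0.8000, y 0.6235 (then +2.0000 / +1.1547)
    (4,0) via y @ 0.6235  # hit
  → r_4 = 0.6235
beam 5: φ=45°, α=345°
  direction (0.9659, -0.2588); cell (4,1); t to first gridline: x 0.4141, y 2.0864 (then +1.0353 / +3.8637)
    (5,1) via x @ 0.4141  # hit
  → r_5 = 0.4141
beam 6: φ=90°, α=30°
  direction (0.8660, 0.5000); cell (4,1); t to first gridline: x 0.4619, y 0.9200 (then +1.1547 / +2.0000)
    (5,1) via x @ 0.4619  # hit
  → r_6 = 0.4619
beam 7: φ=135°, α=75°
  direction (0.2588, 0.9659); cell (4,1); t to first gridline: x 1.5455, y 0.4762 (then +3.8637 / +1.0353)
    (4,2) via y @ 0.4762
    (4,3) via y @ 1.5115
    (5,3) via x @ 1.5455  # hit
  → r_7 = 1.5455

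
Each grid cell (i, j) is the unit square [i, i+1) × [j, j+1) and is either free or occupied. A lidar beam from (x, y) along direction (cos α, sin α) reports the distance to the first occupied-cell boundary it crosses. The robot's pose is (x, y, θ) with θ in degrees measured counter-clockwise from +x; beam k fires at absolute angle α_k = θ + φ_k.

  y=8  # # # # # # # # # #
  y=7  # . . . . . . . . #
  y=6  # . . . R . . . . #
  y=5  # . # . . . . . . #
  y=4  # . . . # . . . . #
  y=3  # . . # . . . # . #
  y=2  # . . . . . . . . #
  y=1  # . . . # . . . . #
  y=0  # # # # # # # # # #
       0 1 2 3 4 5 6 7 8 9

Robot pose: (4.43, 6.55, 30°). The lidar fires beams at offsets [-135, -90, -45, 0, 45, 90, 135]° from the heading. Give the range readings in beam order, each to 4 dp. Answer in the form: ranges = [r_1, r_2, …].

beam 1: φ=-135°, α=255°
  d=(-0.2588,-0.9659)  start (4,6)  tX=1.6614 tY=0.5694  stride 1/|dx|=3.8637 1/|dy|=1.0353
    cross y-line → (4,5), t=0.5694
    cross y-line → (4,4), t=1.6047 (wall)
  → r_1 = 1.6047
beam 2: φ=-90°, α=300°
  d=(0.5000,-0.8660)  start (4,6)  tX=1.1400 tY=0.6351  stride 1/|dx|=2.0000 1/|dy|=1.1547
    cross y-line → (4,5), t=0.6351
    cross x-line → (5,5), t=1.1400
    cross y-line → (5,4), t=1.7898
    cross y-line → (5,3), t=2.9445
    cross x-line → (6,3), t=3.1400
    cross y-line → (6,2), t=4.0992
    cross x-line → (7,2), t=5.1400
    cross y-line → (7,1), t=5.2539
    cross y-line → (7,0), t=6.4086 (wall)
  → r_2 = 6.4086
beam 3: φ=-45°, α=345°
  d=(0.9659,-0.2588)  start (4,6)  tX=0.5901 tY=2.1250  stride 1/|dx|=1.0353 1/|dy|=3.8637
    cross x-line → (5,6), t=0.5901
    cross x-line → (6,6), t=1.6254
    cross y-line → (6,5), t=2.1250
    cross x-line → (7,5), t=2.6607
    cross x-line → (8,5), t=3.6959
    cross x-line → (9,5), t=4.7312 (wall)
  → r_3 = 4.7312
beam 4: φ=0°, α=30°
  d=(0.8660,0.5000)  start (4,6)  tX=0.6582 tY=0.9000  stride 1/|dx|=1.1547 1/|dy|=2.0000
    cross x-line → (5,6), t=0.6582
    cross y-line → (5,7), t=0.9000
    cross x-line → (6,7), t=1.8129
    cross y-line → (6,8), t=2.9000 (wall)
  → r_4 = 2.9000
beam 5: φ=45°, α=75°
  d=(0.2588,0.9659)  start (4,6)  tX=2.2023 tY=0.4659  stride 1/|dx|=3.8637 1/|dy|=1.0353
    cross y-line → (4,7), t=0.4659
    cross y-line → (4,8), t=1.5012 (wall)
  → r_5 = 1.5012
beam 6: φ=90°, α=120°
  d=(-0.5000,0.8660)  start (4,6)  tX=0.8600 tY=0.5196  stride 1/|dx|=2.0000 1/|dy|=1.1547
    cross y-line → (4,7), t=0.5196
    cross x-line → (3,7), t=0.8600
    cross y-line → (3,8), t=1.6743 (wall)
  → r_6 = 1.6743
beam 7: φ=135°, α=165°
  d=(-0.9659,0.2588)  start (4,6)  tX=0.4452 tY=1.7387  stride 1/|dx|=1.0353 1/|dy|=3.8637
    cross x-line → (3,6), t=0.4452
    cross x-line → (2,6), t=1.4804
    cross y-line → (2,7), t=1.7387
    cross x-line → (1,7), t=2.5157
    cross x-line → (0,7), t=3.5510 (wall)
  → r_7 = 3.5510

ranges = [1.6047, 6.4086, 4.7312, 2.9000, 1.5012, 1.6743, 3.5510]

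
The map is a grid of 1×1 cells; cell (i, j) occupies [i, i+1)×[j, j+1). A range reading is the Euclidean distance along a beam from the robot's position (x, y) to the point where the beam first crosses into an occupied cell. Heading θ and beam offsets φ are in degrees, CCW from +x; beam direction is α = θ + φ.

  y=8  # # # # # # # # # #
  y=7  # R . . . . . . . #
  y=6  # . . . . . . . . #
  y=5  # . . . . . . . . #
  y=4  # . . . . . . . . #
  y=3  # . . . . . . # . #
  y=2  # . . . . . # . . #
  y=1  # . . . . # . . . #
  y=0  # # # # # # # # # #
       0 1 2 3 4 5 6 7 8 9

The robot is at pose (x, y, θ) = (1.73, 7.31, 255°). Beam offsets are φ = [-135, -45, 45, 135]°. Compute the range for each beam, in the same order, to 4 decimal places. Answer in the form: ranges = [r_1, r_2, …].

ranges = [0.7967, 0.8429, 6.5400, 1.3800]

beam 1: φ=-135°, α=120°
  direction (-0.5000, 0.8660); cell (1,7); t to first gridline: x 1.4600, y 0.7967 (then +2.0000 / +1.1547)
    (1,8) via y @ 0.7967  # hit
  → r_1 = 0.7967
beam 2: φ=-45°, α=210°
  direction (-0.8660, -0.5000); cell (1,7); t to first gridline: x 0.8429, y 0.6200 (then +1.1547 / +2.0000)
    (1,6) via y @ 0.6200
    (0,6) via x @ 0.8429  # hit
  → r_2 = 0.8429
beam 3: φ=45°, α=300°
  direction (0.5000, -0.8660); cell (1,7); t to first gridline: x 0.5400, y 0.3580 (then +2.0000 / +1.1547)
    (1,6) via y @ 0.3580
    (2,6) via x @ 0.5400
    (2,5) via y @ 1.5127
    (3,5) via x @ 2.5400
    (3,4) via y @ 2.6674
    (3,3) via y @ 3.8221
    (4,3) via x @ 4.5400
    (4,2) via y @ 4.9768
    (4,1) via y @ 6.1315
    (5,1) via x @ 6.5400  # hit
  → r_3 = 6.5400
beam 4: φ=135°, α=30°
  direction (0.8660, 0.5000); cell (1,7); t to first gridline: x 0.3118, y 1.3800 (then +1.1547 / +2.0000)
    (2,7) via x @ 0.3118
    (2,8) via y @ 1.3800  # hit
  → r_4 = 1.3800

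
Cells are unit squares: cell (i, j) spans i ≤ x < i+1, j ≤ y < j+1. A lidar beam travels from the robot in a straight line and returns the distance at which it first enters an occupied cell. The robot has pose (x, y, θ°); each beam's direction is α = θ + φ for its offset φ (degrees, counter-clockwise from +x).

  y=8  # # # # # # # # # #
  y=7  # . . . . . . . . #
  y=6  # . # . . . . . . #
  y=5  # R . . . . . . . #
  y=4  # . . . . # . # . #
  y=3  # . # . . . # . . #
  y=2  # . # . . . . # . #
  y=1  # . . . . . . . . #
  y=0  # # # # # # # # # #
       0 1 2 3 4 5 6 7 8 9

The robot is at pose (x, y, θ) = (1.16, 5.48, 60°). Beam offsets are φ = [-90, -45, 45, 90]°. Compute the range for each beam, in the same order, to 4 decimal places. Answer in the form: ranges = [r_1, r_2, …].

beam 1: φ=-90°, α=330°
  cosα=0.8660 sinα=-0.5000 | (1,5) | tMaxX 0.9699 tMaxY 0.9600 | tΔX 1.1547 tΔY 2.0000
    t=0.9600 [y] (1,4)
    t=0.9699 [x] (2,4)
    t=2.1246 [x] (3,4)
    t=2.9600 [y] (3,3)
    t=3.2793 [x] (4,3)
    t=4.4341 [x] (5,3)
    t=4.9600 [y] (5,2)
    t=5.5888 [x] (6,2)
    t=6.7435 [x] (7,2) — stop
  → r_1 = 6.7435
beam 2: φ=-45°, α=15°
  cosα=0.9659 sinα=0.2588 | (1,5) | tMaxX 0.8696 tMaxY 2.0091 | tΔX 1.0353 tΔY 3.8637
    t=0.8696 [x] (2,5)
    t=1.9049 [x] (3,5)
    t=2.0091 [y] (3,6)
    t=2.9402 [x] (4,6)
    t=3.9755 [x] (5,6)
    t=5.0107 [x] (6,6)
    t=5.8728 [y] (6,7)
    t=6.0460 [x] (7,7)
    t=7.0813 [x] (8,7)
    t=8.1166 [x] (9,7) — stop
  → r_2 = 8.1166
beam 3: φ=45°, α=105°
  cosα=-0.2588 sinα=0.9659 | (1,5) | tMaxX 0.6182 tMaxY 0.5383 | tΔX 3.8637 tΔY 1.0353
    t=0.5383 [y] (1,6)
    t=0.6182 [x] (0,6) — stop
  → r_3 = 0.6182
beam 4: φ=90°, α=150°
  cosα=-0.8660 sinα=0.5000 | (1,5) | tMaxX 0.1848 tMaxY 1.0400 | tΔX 1.1547 tΔY 2.0000
    t=0.1848 [x] (0,5) — stop
  → r_4 = 0.1848

ranges = [6.7435, 8.1166, 0.6182, 0.1848]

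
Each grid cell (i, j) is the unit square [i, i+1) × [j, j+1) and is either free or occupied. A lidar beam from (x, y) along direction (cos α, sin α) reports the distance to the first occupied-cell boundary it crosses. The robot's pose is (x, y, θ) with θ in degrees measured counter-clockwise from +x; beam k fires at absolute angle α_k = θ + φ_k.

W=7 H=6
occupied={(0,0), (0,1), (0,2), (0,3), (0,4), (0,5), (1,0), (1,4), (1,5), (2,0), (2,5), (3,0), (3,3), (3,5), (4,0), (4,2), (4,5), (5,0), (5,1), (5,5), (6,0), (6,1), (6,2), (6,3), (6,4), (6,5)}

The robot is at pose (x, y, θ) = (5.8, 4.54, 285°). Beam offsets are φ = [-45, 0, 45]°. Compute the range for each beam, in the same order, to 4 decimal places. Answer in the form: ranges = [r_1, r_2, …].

ranges = [1.7782, 0.7727, 0.2309]

beam 1: φ=-45°, α=240°
  direction (-0.5000, -0.8660); cell (5,4); t to first gridline: x 1.6000, y 0.6235 (then +2.0000 / +1.1547)
    (5,3) via y @ 0.6235
    (4,3) via x @ 1.6000
    (4,2) via y @ 1.7782  # hit
  → r_1 = 1.7782
beam 2: φ=0°, α=285°
  direction (0.2588, -0.9659); cell (5,4); t to first gridline: x 0.7727, y 0.5590 (then +3.8637 / +1.0353)
    (5,3) via y @ 0.5590
    (6,3) via x @ 0.7727  # hit
  → r_2 = 0.7727
beam 3: φ=45°, α=330°
  direction (0.8660, -0.5000); cell (5,4); t to first gridline: x 0.2309, y 1.0800 (then +1.1547 / +2.0000)
    (6,4) via x @ 0.2309  # hit
  → r_3 = 0.2309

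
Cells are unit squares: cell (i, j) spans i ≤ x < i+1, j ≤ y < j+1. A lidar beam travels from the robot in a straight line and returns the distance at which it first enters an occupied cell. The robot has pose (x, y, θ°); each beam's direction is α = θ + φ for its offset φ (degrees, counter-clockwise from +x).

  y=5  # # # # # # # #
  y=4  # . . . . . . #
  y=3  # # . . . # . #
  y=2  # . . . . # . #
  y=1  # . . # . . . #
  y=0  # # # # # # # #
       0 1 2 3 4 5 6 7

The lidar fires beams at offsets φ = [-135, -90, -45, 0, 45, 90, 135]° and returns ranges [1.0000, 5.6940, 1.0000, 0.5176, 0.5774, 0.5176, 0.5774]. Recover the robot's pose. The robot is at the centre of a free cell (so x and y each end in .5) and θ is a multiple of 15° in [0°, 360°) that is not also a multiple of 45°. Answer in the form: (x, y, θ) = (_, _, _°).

(x, y, θ) = (6.5, 1.5, 255°)

Candidates: 20 free-cell centres × 16 headings = 320 poses. Raycast each; keep the one whose scan matches to 4 dp.
  (3.5, 3.5, 120°): beam 1 = 1.5529 ≠ 1.0000 ✗
  (3.5, 2.5, 345°): beam 1 = 2.8868 ≠ 1.0000 ✗
  (1.5, 4.5, 105°): beam 1 = 4.0415 ≠ 1.0000 ✗
  …
  (6.5, 1.5, 255°): r_1=1.0000, r_2=5.6940, r_3=1.0000, r_4=0.5176, r_5=0.5774, r_6=0.5176, r_7=0.5774 — all match ✓
Only this pose fits every beam.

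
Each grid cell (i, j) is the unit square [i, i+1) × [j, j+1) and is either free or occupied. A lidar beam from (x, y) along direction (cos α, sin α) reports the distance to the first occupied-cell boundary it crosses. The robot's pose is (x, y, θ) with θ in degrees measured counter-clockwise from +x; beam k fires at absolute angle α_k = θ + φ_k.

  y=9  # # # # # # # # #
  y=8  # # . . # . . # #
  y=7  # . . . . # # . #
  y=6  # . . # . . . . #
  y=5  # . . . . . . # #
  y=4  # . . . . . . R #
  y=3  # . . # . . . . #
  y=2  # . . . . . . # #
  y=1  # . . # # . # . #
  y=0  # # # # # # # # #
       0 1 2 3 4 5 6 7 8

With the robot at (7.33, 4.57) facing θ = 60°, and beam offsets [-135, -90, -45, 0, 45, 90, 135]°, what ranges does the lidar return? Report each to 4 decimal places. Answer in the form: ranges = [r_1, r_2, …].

beam 1: φ=-135°, α=285°
  cosα=0.2588 sinα=-0.9659 | (7,4) | tMaxX 2.5887 tMaxY 0.5901 | tΔX 3.8637 tΔY 1.0353
    t=0.5901 [y] (7,3)
    t=1.6254 [y] (7,2) — stop
  → r_1 = 1.6254
beam 2: φ=-90°, α=330°
  cosα=0.8660 sinα=-0.5000 | (7,4) | tMaxX 0.7736 tMaxY 1.1400 | tΔX 1.1547 tΔY 2.0000
    t=0.7736 [x] (8,4) — stop
  → r_2 = 0.7736
beam 3: φ=-45°, α=15°
  cosα=0.9659 sinα=0.2588 | (7,4) | tMaxX 0.6936 tMaxY 1.6614 | tΔX 1.0353 tΔY 3.8637
    t=0.6936 [x] (8,4) — stop
  → r_3 = 0.6936
beam 4: φ=0°, α=60°
  cosα=0.5000 sinα=0.8660 | (7,4) | tMaxX 1.3400 tMaxY 0.4965 | tΔX 2.0000 tΔY 1.1547
    t=0.4965 [y] (7,5) — stop
  → r_4 = 0.4965
beam 5: φ=45°, α=105°
  cosα=-0.2588 sinα=0.9659 | (7,4) | tMaxX 1.2750 tMaxY 0.4452 | tΔX 3.8637 tΔY 1.0353
    t=0.4452 [y] (7,5) — stop
  → r_5 = 0.4452
beam 6: φ=90°, α=150°
  cosα=-0.8660 sinα=0.5000 | (7,4) | tMaxX 0.3811 tMaxY 0.8600 | tΔX 1.1547 tΔY 2.0000
    t=0.3811 [x] (6,4)
    t=0.8600 [y] (6,5)
    t=1.5358 [x] (5,5)
    t=2.6905 [x] (4,5)
    t=2.8600 [y] (4,6)
    t=3.8452 [x] (3,6) — stop
  → r_6 = 3.8452
beam 7: φ=135°, α=195°
  cosα=-0.9659 sinα=-0.2588 | (7,4) | tMaxX 0.3416 tMaxY 2.2023 | tΔX 1.0353 tΔY 3.8637
    t=0.3416 [x] (6,4)
    t=1.3769 [x] (5,4)
    t=2.2023 [y] (5,3)
    t=2.4122 [x] (4,3)
    t=3.4475 [x] (3,3) — stop
  → r_7 = 3.4475

ranges = [1.6254, 0.7736, 0.6936, 0.4965, 0.4452, 3.8452, 3.4475]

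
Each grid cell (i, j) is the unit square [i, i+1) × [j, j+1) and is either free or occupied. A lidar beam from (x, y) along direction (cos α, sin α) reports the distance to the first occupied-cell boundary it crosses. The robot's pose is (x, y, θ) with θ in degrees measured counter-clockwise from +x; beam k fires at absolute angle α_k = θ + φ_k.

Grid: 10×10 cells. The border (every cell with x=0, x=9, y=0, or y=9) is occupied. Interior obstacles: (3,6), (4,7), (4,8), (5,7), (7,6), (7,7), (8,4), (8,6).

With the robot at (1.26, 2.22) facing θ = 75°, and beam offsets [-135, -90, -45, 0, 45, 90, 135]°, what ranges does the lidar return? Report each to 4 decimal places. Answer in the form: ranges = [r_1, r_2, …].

ranges = [1.4087, 4.7137, 7.5600, 7.0192, 0.5200, 0.2692, 0.3002]

beam 1: φ=-135°, α=300°
  cosα=0.5000 sinα=-0.8660 | (1,2) | tMaxX 1.4800 tMaxY 0.2540 | tΔX 2.0000 tΔY 1.1547
    t=0.2540 [y] (1,1)
    t=1.4087 [y] (1,0) — stop
  → r_1 = 1.4087
beam 2: φ=-90°, α=345°
  cosα=0.9659 sinα=-0.2588 | (1,2) | tMaxX 0.7661 tMaxY 0.8500 | tΔX 1.0353 tΔY 3.8637
    t=0.7661 [x] (2,2)
    t=0.8500 [y] (2,1)
    t=1.8014 [x] (3,1)
    t=2.8367 [x] (4,1)
    t=3.8719 [x] (5,1)
    t=4.7137 [y] (5,0) — stop
  → r_2 = 4.7137
beam 3: φ=-45°, α=30°
  cosα=0.8660 sinα=0.5000 | (1,2) | tMaxX 0.8545 tMaxY 1.5600 | tΔX 1.1547 tΔY 2.0000
    t=0.8545 [x] (2,2)
    t=1.5600 [y] (2,3)
    t=2.0092 [x] (3,3)
    t=3.1639 [x] (4,3)
    t=3.5600 [y] (4,4)
    t=4.3186 [x] (5,4)
    t=5.4733 [x] (6,4)
    t=5.5600 [y] (6,5)
    t=6.6280 [x] (7,5)
    t=7.5600 [y] (7,6) — stop
  → r_3 = 7.5600
beam 4: φ=0°, α=75°
  cosα=0.2588 sinα=0.9659 | (1,2) | tMaxX 2.8591 tMaxY 0.8075 | tΔX 3.8637 tΔY 1.0353
    t=0.8075 [y] (1,3)
    t=1.8428 [y] (1,4)
    t=2.8591 [x] (2,4)
    t=2.8781 [y] (2,5)
    t=3.9133 [y] (2,6)
    t=4.9486 [y] (2,7)
    t=5.9839 [y] (2,8)
    t=6.7228 [x] (3,8)
    t=7.0192 [y] (3,9) — stop
  → r_4 = 7.0192
beam 5: φ=45°, α=120°
  cosα=-0.5000 sinα=0.8660 | (1,2) | tMaxX 0.5200 tMaxY 0.9007 | tΔX 2.0000 tΔY 1.1547
    t=0.5200 [x] (0,2) — stop
  → r_5 = 0.5200
beam 6: φ=90°, α=165°
  cosα=-0.9659 sinα=0.2588 | (1,2) | tMaxX 0.2692 tMaxY 3.0137 | tΔX 1.0353 tΔY 3.8637
    t=0.2692 [x] (0,2) — stop
  → r_6 = 0.2692
beam 7: φ=135°, α=210°
  cosα=-0.8660 sinα=-0.5000 | (1,2) | tMaxX 0.3002 tMaxY 0.4400 | tΔX 1.1547 tΔY 2.0000
    t=0.3002 [x] (0,2) — stop
  → r_7 = 0.3002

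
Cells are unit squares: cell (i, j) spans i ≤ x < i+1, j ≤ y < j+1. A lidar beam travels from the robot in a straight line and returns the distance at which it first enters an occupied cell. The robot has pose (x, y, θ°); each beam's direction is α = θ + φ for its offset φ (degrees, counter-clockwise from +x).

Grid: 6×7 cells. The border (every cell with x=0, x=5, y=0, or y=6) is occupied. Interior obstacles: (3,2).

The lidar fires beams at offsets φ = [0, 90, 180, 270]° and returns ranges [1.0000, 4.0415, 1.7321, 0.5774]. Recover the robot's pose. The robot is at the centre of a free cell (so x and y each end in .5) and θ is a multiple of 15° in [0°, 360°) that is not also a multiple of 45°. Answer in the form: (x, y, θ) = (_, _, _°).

(x, y, θ) = (1.5, 4.5, 240°)

Enumerate (i+0.5, j+0.5, θ) over the 19 free cells and 16 admissible headings. For each, cast all 4 beams and compare to the given ranges.
  (3.5, 5.5, 105°): beam 1 = 0.5176 ≠ 1.0000 ✗
  (4.5, 2.5, 165°): beam 1 = 0.5176 ≠ 1.0000 ✗
  (3.5, 3.5, 300°): beam 1 = 0.5774 ≠ 1.0000 ✗
  (3.5, 5.5, 30°): beam 2 = 0.5774 ≠ 4.0415 ✗
  …
  (1.5, 4.5, 240°): r_1=1.0000, r_2=4.0415, r_3=1.7321, r_4=0.5774 — all match ✓
Unique over the lattice → pose = (1.5, 4.5, 240°).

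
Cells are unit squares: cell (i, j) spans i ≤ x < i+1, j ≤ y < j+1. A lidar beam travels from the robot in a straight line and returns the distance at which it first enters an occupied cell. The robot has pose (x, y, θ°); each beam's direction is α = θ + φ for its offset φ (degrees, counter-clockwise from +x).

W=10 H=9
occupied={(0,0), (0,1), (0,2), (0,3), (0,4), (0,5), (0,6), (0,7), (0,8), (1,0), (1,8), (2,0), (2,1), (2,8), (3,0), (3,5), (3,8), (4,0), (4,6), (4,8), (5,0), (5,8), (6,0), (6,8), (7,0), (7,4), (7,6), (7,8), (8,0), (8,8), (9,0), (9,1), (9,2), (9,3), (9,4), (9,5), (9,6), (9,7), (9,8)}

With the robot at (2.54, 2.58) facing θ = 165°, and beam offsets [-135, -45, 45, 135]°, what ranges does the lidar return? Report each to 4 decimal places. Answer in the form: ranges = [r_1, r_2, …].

ranges = [7.4594, 3.0800, 1.7782, 0.6697]

beam 1: φ=-135°, α=30°
  cosα=0.8660 sinα=0.5000 | (2,2) | tMaxX 0.5312 tMaxY 0.8400 | tΔX 1.1547 tΔY 2.0000
    t=0.5312 [x] (3,2)
    t=0.8400 [y] (3,3)
    t=1.6859 [x] (4,3)
    t=2.8400 [y] (4,4)
    t=2.8406 [x] (5,4)
    t=3.9953 [x] (6,4)
    t=4.8400 [y] (6,5)
    t=5.1500 [x] (7,5)
    t=6.3047 [x] (8,5)
    t=6.8400 [y] (8,6)
    t=7.4594 [x] (9,6) — stop
  → r_1 = 7.4594
beam 2: φ=-45°, α=120°
  cosα=-0.5000 sinα=0.8660 | (2,2) | tMaxX 1.0800 tMaxY 0.4850 | tΔX 2.0000 tΔY 1.1547
    t=0.4850 [y] (2,3)
    t=1.0800 [x] (1,3)
    t=1.6397 [y] (1,4)
    t=2.7944 [y] (1,5)
    t=3.0800 [x] (0,5) — stop
  → r_2 = 3.0800
beam 3: φ=45°, α=210°
  cosα=-0.8660 sinα=-0.5000 | (2,2) | tMaxX 0.6235 tMaxY 1.1600 | tΔX 1.1547 tΔY 2.0000
    t=0.6235 [x] (1,2)
    t=1.1600 [y] (1,1)
    t=1.7782 [x] (0,1) — stop
  → r_3 = 1.7782
beam 4: φ=135°, α=300°
  cosα=0.5000 sinα=-0.8660 | (2,2) | tMaxX 0.9200 tMaxY 0.6697 | tΔX 2.0000 tΔY 1.1547
    t=0.6697 [y] (2,1) — stop
  → r_4 = 0.6697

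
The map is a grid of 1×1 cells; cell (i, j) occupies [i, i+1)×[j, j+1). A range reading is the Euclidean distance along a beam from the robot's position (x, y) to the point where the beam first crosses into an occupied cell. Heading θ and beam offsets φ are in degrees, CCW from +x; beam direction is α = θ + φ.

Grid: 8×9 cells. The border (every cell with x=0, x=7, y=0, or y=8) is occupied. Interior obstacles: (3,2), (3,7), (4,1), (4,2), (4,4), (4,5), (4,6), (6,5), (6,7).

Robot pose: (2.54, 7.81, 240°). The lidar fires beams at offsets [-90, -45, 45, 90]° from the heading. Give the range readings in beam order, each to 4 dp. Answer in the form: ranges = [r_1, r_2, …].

beam 1: φ=-90°, α=150°
  cosα=-0.8660 sinα=0.5000 | (2,7) | tMaxX 0.6235 tMaxY 0.3800 | tΔX 1.1547 tΔY 2.0000
    t=0.3800 [y] (2,8) — stop
  → r_1 = 0.3800
beam 2: φ=-45°, α=195°
  cosα=-0.9659 sinα=-0.2588 | (2,7) | tMaxX 0.5590 tMaxY 3.1296 | tΔX 1.0353 tΔY 3.8637
    t=0.5590 [x] (1,7)
    t=1.5943 [x] (0,7) — stop
  → r_2 = 1.5943
beam 3: φ=45°, α=285°
  cosα=0.2588 sinα=-0.9659 | (2,7) | tMaxX 1.7773 tMaxY 0.8386 | tΔX 3.8637 tΔY 1.0353
    t=0.8386 [y] (2,6)
    t=1.7773 [x] (3,6)
    t=1.8738 [y] (3,5)
    t=2.9091 [y] (3,4)
    t=3.9444 [y] (3,3)
    t=4.9797 [y] (3,2) — stop
  → r_3 = 4.9797
beam 4: φ=90°, α=330°
  cosα=0.8660 sinα=-0.5000 | (2,7) | tMaxX 0.5312 tMaxY 1.6200 | tΔX 1.1547 tΔY 2.0000
    t=0.5312 [x] (3,7) — stop
  → r_4 = 0.5312

ranges = [0.3800, 1.5943, 4.9797, 0.5312]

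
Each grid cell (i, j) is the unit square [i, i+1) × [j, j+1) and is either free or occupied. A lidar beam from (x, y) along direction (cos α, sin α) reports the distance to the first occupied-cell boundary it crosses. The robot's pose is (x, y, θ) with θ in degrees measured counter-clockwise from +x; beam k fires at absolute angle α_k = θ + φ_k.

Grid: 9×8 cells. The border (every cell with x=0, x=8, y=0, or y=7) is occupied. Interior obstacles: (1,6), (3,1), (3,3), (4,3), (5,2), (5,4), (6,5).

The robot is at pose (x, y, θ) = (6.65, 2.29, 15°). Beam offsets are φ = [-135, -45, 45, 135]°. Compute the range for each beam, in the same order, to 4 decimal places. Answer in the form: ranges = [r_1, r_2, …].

beam 1: φ=-135°, α=240°
  cosα=-0.5000 sinα=-0.8660 | (6,2) | tMaxX 1.3000 tMaxY 0.3349 | tΔX 2.0000 tΔY 1.1547
    t=0.3349 [y] (6,1)
    t=1.3000 [x] (5,1)
    t=1.4896 [y] (5,0) — stop
  → r_1 = 1.4896
beam 2: φ=-45°, α=330°
  cosα=0.8660 sinα=-0.5000 | (6,2) | tMaxX 0.4041 tMaxY 0.5800 | tΔX 1.1547 tΔY 2.0000
    t=0.4041 [x] (7,2)
    t=0.5800 [y] (7,1)
    t=1.5588 [x] (8,1) — stop
  → r_2 = 1.5588
beam 3: φ=45°, α=60°
  cosα=0.5000 sinα=0.8660 | (6,2) | tMaxX 0.7000 tMaxY 0.8198 | tΔX 2.0000 tΔY 1.1547
    t=0.7000 [x] (7,2)
    t=0.8198 [y] (7,3)
    t=1.9745 [y] (7,4)
    t=2.7000 [x] (8,4) — stop
  → r_3 = 2.7000
beam 4: φ=135°, α=150°
  cosα=-0.8660 sinα=0.5000 | (6,2) | tMaxX 0.7506 tMaxY 1.4200 | tΔX 1.1547 tΔY 2.0000
    t=0.7506 [x] (5,2) — stop
  → r_4 = 0.7506

ranges = [1.4896, 1.5588, 2.7000, 0.7506]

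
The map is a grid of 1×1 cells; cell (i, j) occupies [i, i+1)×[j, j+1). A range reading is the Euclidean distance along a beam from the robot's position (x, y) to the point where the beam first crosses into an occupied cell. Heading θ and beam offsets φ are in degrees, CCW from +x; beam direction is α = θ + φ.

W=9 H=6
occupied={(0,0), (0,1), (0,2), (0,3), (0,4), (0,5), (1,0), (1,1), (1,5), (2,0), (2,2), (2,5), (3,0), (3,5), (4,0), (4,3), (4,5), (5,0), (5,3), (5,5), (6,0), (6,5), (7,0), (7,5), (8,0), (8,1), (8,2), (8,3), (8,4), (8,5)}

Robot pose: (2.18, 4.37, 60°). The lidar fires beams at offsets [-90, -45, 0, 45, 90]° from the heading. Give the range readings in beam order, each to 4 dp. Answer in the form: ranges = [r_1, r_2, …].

ranges = [2.1016, 2.4341, 0.7275, 0.6522, 1.2600]

beam 1: φ=-90°, α=330°
  direction (0.8660, -0.5000); cell (2,4); t to first gridline: x 0.9469, y 0.7400 (then +1.1547 / +2.0000)
    (2,3) via y @ 0.7400
    (3,3) via x @ 0.9469
    (4,3) via x @ 2.1016  # hit
  → r_1 = 2.1016
beam 2: φ=-45°, α=15°
  direction (0.9659, 0.2588); cell (2,4); t to first gridline: x 0.8489, y 2.4341 (then +1.0353 / +3.8637)
    (3,4) via x @ 0.8489
    (4,4) via x @ 1.8842
    (4,5) via y @ 2.4341  # hit
  → r_2 = 2.4341
beam 3: φ=0°, α=60°
  direction (0.5000, 0.8660); cell (2,4); t to first gridline: x 1.6400, y 0.7275 (then +2.0000 / +1.1547)
    (2,5) via y @ 0.7275  # hit
  → r_3 = 0.7275
beam 4: φ=45°, α=105°
  direction (-0.2588, 0.9659); cell (2,4); t to first gridline: x 0.6955, y 0.6522 (then +3.8637 / +1.0353)
    (2,5) via y @ 0.6522  # hit
  → r_4 = 0.6522
beam 5: φ=90°, α=150°
  direction (-0.8660, 0.5000); cell (2,4); t to first gridline: x 0.2078, y 1.2600 (then +1.1547 / +2.0000)
    (1,4) via x @ 0.2078
    (1,5) via y @ 1.2600  # hit
  → r_5 = 1.2600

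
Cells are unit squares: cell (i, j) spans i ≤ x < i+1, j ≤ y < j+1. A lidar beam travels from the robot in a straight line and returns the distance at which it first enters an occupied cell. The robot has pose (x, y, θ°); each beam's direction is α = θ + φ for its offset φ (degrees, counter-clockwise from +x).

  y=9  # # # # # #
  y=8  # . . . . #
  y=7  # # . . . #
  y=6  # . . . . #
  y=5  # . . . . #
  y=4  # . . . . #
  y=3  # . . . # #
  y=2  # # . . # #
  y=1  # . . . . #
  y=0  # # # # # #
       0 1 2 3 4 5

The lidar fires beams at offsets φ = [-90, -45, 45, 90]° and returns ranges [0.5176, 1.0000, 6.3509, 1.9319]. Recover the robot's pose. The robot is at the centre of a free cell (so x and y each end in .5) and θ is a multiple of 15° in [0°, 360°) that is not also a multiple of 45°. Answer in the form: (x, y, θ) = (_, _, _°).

(x, y, θ) = (4.5, 8.5, 195°)

Candidates: 28 free-cell centres × 16 headings = 448 poses. Raycast each; keep the one whose scan matches to 4 dp.
  (3.5, 8.5, 195°): beam 3 = 5.0000 ≠ 6.3509 ✗
  (2.5, 8.5, 345°): beam 1 = 5.6940 ≠ 0.5176 ✗
  (1.5, 1.5, 165°): beam 2 = 0.5774 ≠ 1.0000 ✗
  …
  (4.5, 8.5, 195°): r_1=0.5176, r_2=1.0000, r_3=6.3509, r_4=1.9319 — all match ✓
Unique over the lattice → pose = (4.5, 8.5, 195°).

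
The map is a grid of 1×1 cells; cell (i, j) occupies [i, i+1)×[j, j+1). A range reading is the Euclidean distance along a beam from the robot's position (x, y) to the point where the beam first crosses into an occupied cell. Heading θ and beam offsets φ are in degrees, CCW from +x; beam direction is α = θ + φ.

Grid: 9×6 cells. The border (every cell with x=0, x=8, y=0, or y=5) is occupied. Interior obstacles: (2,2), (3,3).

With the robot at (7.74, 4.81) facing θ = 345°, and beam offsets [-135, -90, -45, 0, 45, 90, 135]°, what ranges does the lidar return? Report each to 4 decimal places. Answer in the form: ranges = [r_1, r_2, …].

beam 1: φ=-135°, α=210°
  cosα=-0.8660 sinα=-0.5000 | (7,4) | tMaxX 0.8545 tMaxY 1.6200 | tΔX 1.1547 tΔY 2.0000
    t=0.8545 [x] (6,4)
    t=1.6200 [y] (6,3)
    t=2.0092 [x] (5,3)
    t=3.1639 [x] (4,3)
    t=3.6200 [y] (4,2)
    t=4.3186 [x] (3,2)
    t=5.4733 [x] (2,2) — stop
  → r_1 = 5.4733
beam 2: φ=-90°, α=255°
  cosα=-0.2588 sinα=-0.9659 | (7,4) | tMaxX 2.8591 tMaxY 0.8386 | tΔX 3.8637 tΔY 1.0353
    t=0.8386 [y] (7,3)
    t=1.8738 [y] (7,2)
    t=2.8591 [x] (6,2)
    t=2.9091 [y] (6,1)
    t=3.9444 [y] (6,0) — stop
  → r_2 = 3.9444
beam 3: φ=-45°, α=300°
  cosα=0.5000 sinα=-0.8660 | (7,4) | tMaxX 0.5200 tMaxY 0.9353 | tΔX 2.0000 tΔY 1.1547
    t=0.5200 [x] (8,4) — stop
  → r_3 = 0.5200
beam 4: φ=0°, α=345°
  cosα=0.9659 sinα=-0.2588 | (7,4) | tMaxX 0.2692 tMaxY 3.1296 | tΔX 1.0353 tΔY 3.8637
    t=0.2692 [x] (8,4) — stop
  → r_4 = 0.2692
beam 5: φ=45°, α=30°
  cosα=0.8660 sinα=0.5000 | (7,4) | tMaxX 0.3002 tMaxY 0.3800 | tΔX 1.1547 tΔY 2.0000
    t=0.3002 [x] (8,4) — stop
  → r_5 = 0.3002
beam 6: φ=90°, α=75°
  cosα=0.2588 sinα=0.9659 | (7,4) | tMaxX 1.0046 tMaxY 0.1967 | tΔX 3.8637 tΔY 1.0353
    t=0.1967 [y] (7,5) — stop
  → r_6 = 0.1967
beam 7: φ=135°, α=120°
  cosα=-0.5000 sinα=0.8660 | (7,4) | tMaxX 1.4800 tMaxY 0.2194 | tΔX 2.0000 tΔY 1.1547
    t=0.2194 [y] (7,5) — stop
  → r_7 = 0.2194

ranges = [5.4733, 3.9444, 0.5200, 0.2692, 0.3002, 0.1967, 0.2194]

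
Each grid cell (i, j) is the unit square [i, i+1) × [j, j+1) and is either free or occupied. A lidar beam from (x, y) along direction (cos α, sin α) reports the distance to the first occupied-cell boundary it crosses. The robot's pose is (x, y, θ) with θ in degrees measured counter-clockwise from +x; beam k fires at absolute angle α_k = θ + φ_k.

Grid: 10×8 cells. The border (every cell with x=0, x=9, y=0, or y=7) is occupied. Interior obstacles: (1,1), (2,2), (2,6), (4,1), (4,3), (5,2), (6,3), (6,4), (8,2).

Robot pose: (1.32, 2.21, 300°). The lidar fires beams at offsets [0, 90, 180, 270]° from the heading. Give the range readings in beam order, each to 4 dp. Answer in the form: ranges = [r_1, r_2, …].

beam 1: φ=0°, α=300°
  d=(0.5000,-0.8660)  start (1,2)  tX=1.3600 tY=0.2425  stride 1/|dx|=2.0000 1/|dy|=1.1547
    cross y-line → (1,1), t=0.2425 (wall)
  → r_1 = 0.2425
beam 2: φ=90°, α=30°
  d=(0.8660,0.5000)  start (1,2)  tX=0.7852 tY=1.5800  stride 1/|dx|=1.1547 1/|dy|=2.0000
    cross x-line → (2,2), t=0.7852 (wall)
  → r_2 = 0.7852
beam 3: φ=180°, α=120°
  d=(-0.5000,0.8660)  start (1,2)  tX=0.6400 tY=0.9122  stride 1/|dx|=2.0000 1/|dy|=1.1547
    cross x-line → (0,2), t=0.6400 (wall)
  → r_3 = 0.6400
beam 4: φ=270°, α=210°
  d=(-0.8660,-0.5000)  start (1,2)  tX=0.3695 tY=0.4200  stride 1/|dx|=1.1547 1/|dy|=2.0000
    cross x-line → (0,2), t=0.3695 (wall)
  → r_4 = 0.3695

ranges = [0.2425, 0.7852, 0.6400, 0.3695]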